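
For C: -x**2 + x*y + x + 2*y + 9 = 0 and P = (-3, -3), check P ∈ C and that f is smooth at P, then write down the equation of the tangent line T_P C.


Tangent line at P: 4*x - y + 9 = 0.

Step 1: f(-3, -3) = 0, so P lies on C.
Step 2: partial derivatives
  f_x(x, y) = -2*x + y + 1, f_y(x, y) = x + 2.
  f_x(P) = 4, f_y(P) = -1 (gradient nonzero, so P is smooth).
Step 3: tangent line at P: 4·(x − -3) + -1·(y − -3) = 0.
Expanding: 4*x - y + 9 = 0.


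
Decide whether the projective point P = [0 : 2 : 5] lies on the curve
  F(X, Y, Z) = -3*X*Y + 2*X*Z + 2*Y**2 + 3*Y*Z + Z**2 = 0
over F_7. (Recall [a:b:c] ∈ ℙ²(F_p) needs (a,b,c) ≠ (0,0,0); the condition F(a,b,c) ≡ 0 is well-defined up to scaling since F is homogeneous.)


F(0,2,5) ≡ 0 (mod 7); P is on the curve.

Evaluate F(0, 2, 5) term-by-term (mod 7).
  -3*X*Y ↦ -3·0·2·1 = 0
  2*X*Z ↦ 2·0·1·5 = 0
  2*Y**2 ↦ 2·1·4·1 = 8
  3*Y*Z ↦ 3·1·2·5 = 30
  Z**2 ↦ 1·1·1·25 = 25
Sum: F(0, 2, 5) = (0) + (0) + (8) + (30) + (25) = 63.
Reducing mod 7: 63 ≡ 0 (mod 7).
Since F(a, b, c) ≡ 0 (mod 7), P lies on the curve.


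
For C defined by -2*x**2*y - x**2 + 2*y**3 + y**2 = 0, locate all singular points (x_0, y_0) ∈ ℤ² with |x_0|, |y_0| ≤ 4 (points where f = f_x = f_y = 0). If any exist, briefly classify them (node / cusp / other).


Singular points: {(0, 0)}; classification: node.

Compute partial derivatives:
  f_x = -4*x*y - 2*x.
  f_y = -2*x**2 + 6*y**2 + 2*y.
Scan x_0 ∈ {−4, ..., 4}. For each x_0, f_y(x_0, y) is a polynomial in y; find its integer roots y ∈ {−4, ..., 4}, then test f_x and f at those candidates.
  x = -4: f_y(-4, y) = 6*y**2 + 2*y - 32; no integer root y with |y| ≤ 4.
  x = -3: f_y(-3, y) = 6*y**2 + 2*y - 18; no integer root y with |y| ≤ 4.
  x = -2: f_y(-2, y) = 6*y**2 + 2*y - 8; vanishes at y ∈ {1}. (-2, 1): f_x = 12 ≠ 0.
  x = -1: f_y(-1, y) = 6*y**2 + 2*y - 2; no integer root y with |y| ≤ 4.
  x = 0: f_y(0, y) = 6*y**2 + 2*y; vanishes at y ∈ {0}. (0, 0): f_x = 0, f = 0 — SINGULAR.
  x = 1: f_y(1, y) = 6*y**2 + 2*y - 2; no integer root y with |y| ≤ 4.
  x = 2: f_y(2, y) = 6*y**2 + 2*y - 8; vanishes at y ∈ {1}. (2, 1): f_x = -12 ≠ 0.
  x = 3: f_y(3, y) = 6*y**2 + 2*y - 18; no integer root y with |y| ≤ 4.
  x = 4: f_y(4, y) = 6*y**2 + 2*y - 32; no integer root y with |y| ≤ 4.
Only singular point on the grid: (0, 0).
Classify: substitute x = 0 + u, y = 0 + v and expand: f = -2*u**2*v - u**2 + 2*v**3 + v**2.
No constant or linear terms (consistent with a singular point). Quadratic part: -u**2 + v**2. Cubic part: -2*u**2*v + 2*v**3.
The quadratic part v**2 - u**2 = (v − u)(v + u) splits into two distinct linear factors, so there are two distinct tangent lines y − 0 = ±(x − 0) — this is a node (ordinary double point).
Classification: node.


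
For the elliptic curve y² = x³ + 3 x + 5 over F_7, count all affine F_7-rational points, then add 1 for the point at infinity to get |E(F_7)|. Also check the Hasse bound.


Affine points = {(1, 3), (1, 4), (4, 2), (4, 5), (6, 1), (6, 6)}; affine count = 6; |E(F_7)| = 7.

Discriminant check: Δ ∝ 4a³ + 27b² = 4·3³ + 27·5² = 4·27 + 27·25 ≡ 6 (mod 7). Nonzero ⇒ E is nonsingular.
For each x ∈ F_7, compute rhs = x³ + 3·x + 5 mod 7, then count y ∈ F_7 with y² ≡ rhs.
  x = 0: rhs = 5, matching y values: none (0 points).
  x = 1: rhs = 2, matching y values: 3, 4 (2 points).
  x = 2: rhs = 5, matching y values: none (0 points).
  x = 3: rhs = 6, matching y values: none (0 points).
  x = 4: rhs = 4, matching y values: 2, 5 (2 points).
  x = 5: rhs = 5, matching y values: none (0 points).
  x = 6: rhs = 1, matching y values: 1, 6 (2 points).
Total affine count: 6.
Full point count |E(F_7)| = 6 + 1 = 7.
Hasse bound: |7 − (7+1)| = |-1| = 1 ≤ 2√7 ≈ 5.2915 ✓.


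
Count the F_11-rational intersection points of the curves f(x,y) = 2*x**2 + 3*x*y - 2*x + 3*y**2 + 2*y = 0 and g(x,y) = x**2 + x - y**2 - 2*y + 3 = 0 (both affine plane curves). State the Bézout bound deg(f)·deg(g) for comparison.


Common zeros: {(7, 6)}; count = 1; Bézout bound = 4.

deg(f) = 2, deg(g) = 2, so Bézout bound = 4.
Scan x ∈ F_11. For each x, list the y ∈ F_11 with f(x, y) ≡ 0 and those with g(x, y) ≡ 0 (mod 11); the common zeros in that column are the intersection.
  x = 0: f ≡ 0 at y ∈ {0, 3}; g ≡ 0 at y ∈ {1, 8}; common: ∅.
  x = 1: f ≡ 0 at y ∈ {0, 2}; g ≡ 0 at y ∈ ∅; common: ∅.
  x = 2: f ≡ 0 at y ∈ {3, 9}; g ≡ 0 at y ∈ ∅; common: ∅.
  x = 3: f ≡ 0 at y ∈ ∅; g ≡ 0 at y ∈ {3, 6}; common: ∅.
  x = 4: f ≡ 0 at y ∈ ∅; g ≡ 0 at y ∈ ∅; common: ∅.
  x = 5: f ≡ 0 at y ∈ ∅; g ≡ 0 at y ∈ {0, 9}; common: ∅.
  x = 6: f ≡ 0 at y ∈ ∅; g ≡ 0 at y ∈ ∅; common: ∅.
  x = 7: f ≡ 0 at y ∈ {1, 6}; g ≡ 0 at y ∈ {3, 6}; common: {6}.
  x = 8: f ≡ 0 at y ∈ {2, 4}; g ≡ 0 at y ∈ ∅; common: ∅.
  x = 9: f ≡ 0 at y ∈ {1, 4}; g ≡ 0 at y ∈ ∅; common: ∅.
  x = 10: f ≡ 0 at y ∈ ∅; g ≡ 0 at y ∈ {1, 8}; common: ∅.
Collecting: common zeros = {(7, 6)}, so the count is 1.
Comparison with the Bézout bound: 1 ≤ 4 = deg(f)·deg(g), as expected for curves with no common component (the affine F_11-count falls short of the bound because intersections may lie at infinity, over extension fields, or carry multiplicity).


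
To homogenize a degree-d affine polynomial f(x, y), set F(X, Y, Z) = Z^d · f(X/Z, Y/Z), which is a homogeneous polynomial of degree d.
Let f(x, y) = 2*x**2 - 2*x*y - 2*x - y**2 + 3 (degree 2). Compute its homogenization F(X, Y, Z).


F(X, Y, Z) = 2*X**2 - 2*X*Y - 2*X*Z - Y**2 + 3*Z**2

deg(f) = 2.
Substitute x = X/Z, y = Y/Z into f, then multiply by Z^2.
  monomial 2·x^2·y^0 ↦ 2·X^2·Y^0·Z^0.
  monomial -2·x^1·y^1 ↦ -2·X^1·Y^1·Z^0.
  monomial -2·x^1·y^0 ↦ -2·X^1·Y^0·Z^1.
  monomial -1·x^0·y^2 ↦ -1·X^0·Y^2·Z^0.
  monomial 3·x^0·y^0 ↦ 3·X^0·Y^0·Z^2.
Collecting: F(X, Y, Z) = 2*X**2 - 2*X*Y - 2*X*Z - Y**2 + 3*Z**2.


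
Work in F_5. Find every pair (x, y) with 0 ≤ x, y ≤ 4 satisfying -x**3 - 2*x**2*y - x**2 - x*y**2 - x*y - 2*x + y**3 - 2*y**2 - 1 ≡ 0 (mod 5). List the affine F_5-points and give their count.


Affine F_5-points: {(1, 0), (1, 1), (1, 2), (2, 1), (2, 2), (4, 1), (4, 4)}; count = 7.

For each of the 25 pairs (x, y) ∈ F_5², evaluate f(x, y) mod 5. Record the zeros.
  x = 0: [0↦4, 1↦3, 2↦4, 3↦3, 4↦1]  zeros at y ∈ ∅
  x = 1: [0↦0, 1↦0, 2↦0, 3↦1, 4↦4]  zeros at y ∈ {0, 1, 2}
  x = 2: [0↦3, 1↦0, 2↦0, 3↦4, 4↦3]  zeros at y ∈ {1, 2}
  x = 3: [0↦2, 1↦2, 2↦3, 3↦1, 4↦2]  zeros at y ∈ ∅
  x = 4: [0↦1, 1↦0, 2↦3, 3↦1, 4↦0]  zeros at y ∈ {1, 4}
Collecting zeros: affine points = {(1, 0), (1, 1), (1, 2), (2, 1), (2, 2), (4, 1), (4, 4)}.
Total count |C(F_5)_aff| = 7.


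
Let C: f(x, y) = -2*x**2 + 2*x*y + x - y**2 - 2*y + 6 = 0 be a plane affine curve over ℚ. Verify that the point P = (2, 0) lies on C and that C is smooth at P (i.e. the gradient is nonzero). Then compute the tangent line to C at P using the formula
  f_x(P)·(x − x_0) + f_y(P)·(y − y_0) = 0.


Tangent line at P: -7*x + 2*y + 14 = 0.

Step 1: f(2, 0) = 0, so P lies on C.
Step 2: partial derivatives
  f_x(x, y) = -4*x + 2*y + 1, f_y(x, y) = 2*x - 2*y - 2.
  f_x(P) = -7, f_y(P) = 2 (gradient nonzero, so P is smooth).
Step 3: tangent line at P: -7·(x − 2) + 2·(y − 0) = 0.
Expanding: -7*x + 2*y + 14 = 0.


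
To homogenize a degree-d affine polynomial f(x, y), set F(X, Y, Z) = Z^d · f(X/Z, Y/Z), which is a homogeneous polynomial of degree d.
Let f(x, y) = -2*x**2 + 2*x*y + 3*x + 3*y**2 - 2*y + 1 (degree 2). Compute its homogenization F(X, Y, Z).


F(X, Y, Z) = -2*X**2 + 2*X*Y + 3*X*Z + 3*Y**2 - 2*Y*Z + Z**2

deg(f) = 2.
Substitute x = X/Z, y = Y/Z into f, then multiply by Z^2.
  monomial -2·x^2·y^0 ↦ -2·X^2·Y^0·Z^0.
  monomial 2·x^1·y^1 ↦ 2·X^1·Y^1·Z^0.
  monomial 3·x^1·y^0 ↦ 3·X^1·Y^0·Z^1.
  monomial 3·x^0·y^2 ↦ 3·X^0·Y^2·Z^0.
  monomial -2·x^0·y^1 ↦ -2·X^0·Y^1·Z^1.
  monomial 1·x^0·y^0 ↦ 1·X^0·Y^0·Z^2.
Collecting: F(X, Y, Z) = -2*X**2 + 2*X*Y + 3*X*Z + 3*Y**2 - 2*Y*Z + Z**2.


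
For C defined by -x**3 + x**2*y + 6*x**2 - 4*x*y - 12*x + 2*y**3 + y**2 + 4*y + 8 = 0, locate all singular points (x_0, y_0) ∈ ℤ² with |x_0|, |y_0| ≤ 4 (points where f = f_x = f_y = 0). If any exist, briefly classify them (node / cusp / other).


Singular points: {(2, 0)}; classification: cusp.

Compute partial derivatives:
  f_x = -3*x**2 + 2*x*y + 12*x - 4*y - 12.
  f_y = x**2 - 4*x + 6*y**2 + 2*y + 4.
Scan x_0 ∈ {−4, ..., 4}. For each x_0, f_y(x_0, y) is a polynomial in y; find its integer roots y ∈ {−4, ..., 4}, then test f_x and f at those candidates.
  x = -4: f_y(-4, y) = 6*y**2 + 2*y + 36; no integer root y with |y| ≤ 4.
  x = -3: f_y(-3, y) = 6*y**2 + 2*y + 25; no integer root y with |y| ≤ 4.
  x = -2: f_y(-2, y) = 6*y**2 + 2*y + 16; no integer root y with |y| ≤ 4.
  x = -1: f_y(-1, y) = 6*y**2 + 2*y + 9; no integer root y with |y| ≤ 4.
  x = 0: f_y(0, y) = 6*y**2 + 2*y + 4; no integer root y with |y| ≤ 4.
  x = 1: f_y(1, y) = 6*y**2 + 2*y + 1; no integer root y with |y| ≤ 4.
  x = 2: f_y(2, y) = 6*y**2 + 2*y; vanishes at y ∈ {0}. (2, 0): f_x = 0, f = 0 — SINGULAR.
  x = 3: f_y(3, y) = 6*y**2 + 2*y + 1; no integer root y with |y| ≤ 4.
  x = 4: f_y(4, y) = 6*y**2 + 2*y + 4; no integer root y with |y| ≤ 4.
Only singular point on the grid: (2, 0).
Classify: substitute x = 2 + u, y = 0 + v and expand: f = -u**3 + u**2*v + 2*v**3 + v**2.
No constant or linear terms (consistent with a singular point). Quadratic part: v**2. Cubic part: -u**3 + u**2*v + 2*v**3.
The quadratic part v**2 is a perfect square, so there is a single (double) tangent line v = 0, i.e. y = 0. Restricting the cubic part to that line (v = 0) leaves -u**3 ≠ 0, so f is not divisible by v and the branch is v² ≈ u**3 to lowest order — this is a cusp.
Classification: cusp.


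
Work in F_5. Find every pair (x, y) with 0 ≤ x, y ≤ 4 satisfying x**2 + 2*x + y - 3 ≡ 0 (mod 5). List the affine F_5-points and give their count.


Affine F_5-points: {(0, 3), (1, 0), (2, 0), (3, 3), (4, 4)}; count = 5.

For each of the 25 pairs (x, y) ∈ F_5², evaluate f(x, y) mod 5. Record the zeros.
  x = 0: [0↦2, 1↦3, 2↦4, 3↦0, 4↦1]  zeros at y ∈ {3}
  x = 1: [0↦0, 1↦1, 2↦2, 3↦3, 4↦4]  zeros at y ∈ {0}
  x = 2: [0↦0, 1↦1, 2↦2, 3↦3, 4↦4]  zeros at y ∈ {0}
  x = 3: [0↦2, 1↦3, 2↦4, 3↦0, 4↦1]  zeros at y ∈ {3}
  x = 4: [0↦1, 1↦2, 2↦3, 3↦4, 4↦0]  zeros at y ∈ {4}
Collecting zeros: affine points = {(0, 3), (1, 0), (2, 0), (3, 3), (4, 4)}.
Total count |C(F_5)_aff| = 5.


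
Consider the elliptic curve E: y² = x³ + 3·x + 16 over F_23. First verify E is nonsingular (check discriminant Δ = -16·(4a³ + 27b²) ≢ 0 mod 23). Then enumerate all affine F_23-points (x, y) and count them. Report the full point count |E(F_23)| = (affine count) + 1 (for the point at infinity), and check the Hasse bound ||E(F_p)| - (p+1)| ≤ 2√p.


Affine points = {(0, 4), (0, 19), (3, 11), (3, 12), (4, 0), (5, 8), (5, 15), (7, 9), (7, 14), (8, 0), (9, 6), (9, 17), (11, 0), (12, 3), (12, 20), (15, 3), (15, 20), (17, 9), (17, 14), (19, 3), (19, 20), (20, 7), (20, 16), (21, 5), (21, 18), (22, 9), (22, 14)}; affine count = 27; |E(F_23)| = 28.

Discriminant check: Δ ∝ 4a³ + 27b² = 4·3³ + 27·16² = 4·27 + 27·256 ≡ 5 (mod 23). Nonzero ⇒ E is nonsingular.
For each x ∈ F_23, compute rhs = x³ + 3·x + 16 mod 23, then count y ∈ F_23 with y² ≡ rhs.
  x = 0: rhs = 16, matching y values: 4, 19 (2 points).
  x = 1: rhs = 20, matching y values: none (0 points).
  x = 2: rhs = 7, matching y values: none (0 points).
  x = 3: rhs = 6, matching y values: 11, 12 (2 points).
  x = 4: rhs = 0, matching y values: 0 (1 points).
  x = 5: rhs = 18, matching y values: 8, 15 (2 points).
  x = 6: rhs = 20, matching y values: none (0 points).
  x = 7: rhs = 12, matching y values: 9, 14 (2 points).
  x = 8: rhs = 0, matching y values: 0 (1 points).
  x = 9: rhs = 13, matching y values: 6, 17 (2 points).
  x = 10: rhs = 11, matching y values: none (0 points).
  x = 11: rhs = 0, matching y values: 0 (1 points).
  x = 12: rhs = 9, matching y values: 3, 20 (2 points).
  x = 13: rhs = 21, matching y values: none (0 points).
  x = 14: rhs = 19, matching y values: none (0 points).
  x = 15: rhs = 9, matching y values: 3, 20 (2 points).
  x = 16: rhs = 20, matching y values: none (0 points).
  x = 17: rhs = 12, matching y values: 9, 14 (2 points).
  x = 18: rhs = 14, matching y values: none (0 points).
  x = 19: rhs = 9, matching y values: 3, 20 (2 points).
  x = 20: rhs = 3, matching y values: 7, 16 (2 points).
  x = 21: rhs = 2, matching y values: 5, 18 (2 points).
  x = 22: rhs = 12, matching y values: 9, 14 (2 points).
Total affine count: 27.
Full point count |E(F_23)| = 27 + 1 = 28.
Hasse bound: |28 − (23+1)| = |4| = 4 ≤ 2√23 ≈ 9.5917 ✓.


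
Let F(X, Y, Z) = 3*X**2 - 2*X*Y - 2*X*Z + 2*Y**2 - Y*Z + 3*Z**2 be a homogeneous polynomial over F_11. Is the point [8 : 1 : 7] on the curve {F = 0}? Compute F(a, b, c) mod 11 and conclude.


F(8,1,7) ≡ 8 (mod 11); P is NOT on the curve.

Evaluate F(8, 1, 7) term-by-term (mod 11).
  3*X**2 ↦ 3·64·1·1 = 192
  -2*X*Y ↦ -2·8·1·1 = -16
  -2*X*Z ↦ -2·8·1·7 = -112
  2*Y**2 ↦ 2·1·1·1 = 2
  -Y*Z ↦ -1·1·1·7 = -7
  3*Z**2 ↦ 3·1·1·49 = 147
Sum: F(8, 1, 7) = (192) + (-16) + (-112) + (2) + (-7) + (147) = 206.
Reducing mod 11: 206 ≡ 8 (mod 11).
Since F(a, b, c) ≡ 8 ≠ 0 (mod 11), P does NOT lie on the curve.


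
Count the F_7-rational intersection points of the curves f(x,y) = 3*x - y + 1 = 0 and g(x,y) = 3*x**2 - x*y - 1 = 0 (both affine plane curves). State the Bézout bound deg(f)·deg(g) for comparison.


Common zeros: {(6, 5)}; count = 1; Bézout bound = 2.

deg(f) = 1, deg(g) = 2, so Bézout bound = 2.
Scan x ∈ F_7. For each x, list the y ∈ F_7 with f(x, y) ≡ 0 and those with g(x, y) ≡ 0 (mod 7); the common zeros in that column are the intersection.
  x = 0: f ≡ 0 at y ∈ {1}; g ≡ 0 at y ∈ ∅; common: ∅.
  x = 1: f ≡ 0 at y ∈ {4}; g ≡ 0 at y ∈ {2}; common: ∅.
  x = 2: f ≡ 0 at y ∈ {0}; g ≡ 0 at y ∈ {2}; common: ∅.
  x = 3: f ≡ 0 at y ∈ {3}; g ≡ 0 at y ∈ {4}; common: ∅.
  x = 4: f ≡ 0 at y ∈ {6}; g ≡ 0 at y ∈ {3}; common: ∅.
  x = 5: f ≡ 0 at y ∈ {2}; g ≡ 0 at y ∈ {5}; common: ∅.
  x = 6: f ≡ 0 at y ∈ {5}; g ≡ 0 at y ∈ {5}; common: {5}.
Collecting: common zeros = {(6, 5)}, so the count is 1.
Comparison with the Bézout bound: 1 ≤ 2 = deg(f)·deg(g), as expected for curves with no common component (the affine F_7-count falls short of the bound because intersections may lie at infinity, over extension fields, or carry multiplicity).


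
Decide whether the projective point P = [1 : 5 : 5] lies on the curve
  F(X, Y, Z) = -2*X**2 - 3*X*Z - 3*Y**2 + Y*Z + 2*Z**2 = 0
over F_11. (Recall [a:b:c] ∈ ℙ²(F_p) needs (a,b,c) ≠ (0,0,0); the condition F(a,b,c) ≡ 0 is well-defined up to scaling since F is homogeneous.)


F(1,5,5) ≡ 5 (mod 11); P is NOT on the curve.

Evaluate F(1, 5, 5) term-by-term (mod 11).
  -2*X**2 ↦ -2·1·1·1 = -2
  -3*X*Z ↦ -3·1·1·5 = -15
  -3*Y**2 ↦ -3·1·25·1 = -75
  Y*Z ↦ 1·1·5·5 = 25
  2*Z**2 ↦ 2·1·1·25 = 50
Sum: F(1, 5, 5) = (-2) + (-15) + (-75) + (25) + (50) = -17.
Reducing mod 11: -17 ≡ 5 (mod 11).
Since F(a, b, c) ≡ 5 ≠ 0 (mod 11), P does NOT lie on the curve.


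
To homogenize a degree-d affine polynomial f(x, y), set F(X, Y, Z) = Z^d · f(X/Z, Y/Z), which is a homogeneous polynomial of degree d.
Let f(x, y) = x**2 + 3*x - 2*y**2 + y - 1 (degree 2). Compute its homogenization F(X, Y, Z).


F(X, Y, Z) = X**2 + 3*X*Z - 2*Y**2 + Y*Z - Z**2

deg(f) = 2.
Substitute x = X/Z, y = Y/Z into f, then multiply by Z^2.
  monomial 1·x^2·y^0 ↦ 1·X^2·Y^0·Z^0.
  monomial 3·x^1·y^0 ↦ 3·X^1·Y^0·Z^1.
  monomial -2·x^0·y^2 ↦ -2·X^0·Y^2·Z^0.
  monomial 1·x^0·y^1 ↦ 1·X^0·Y^1·Z^1.
  monomial -1·x^0·y^0 ↦ -1·X^0·Y^0·Z^2.
Collecting: F(X, Y, Z) = X**2 + 3*X*Z - 2*Y**2 + Y*Z - Z**2.


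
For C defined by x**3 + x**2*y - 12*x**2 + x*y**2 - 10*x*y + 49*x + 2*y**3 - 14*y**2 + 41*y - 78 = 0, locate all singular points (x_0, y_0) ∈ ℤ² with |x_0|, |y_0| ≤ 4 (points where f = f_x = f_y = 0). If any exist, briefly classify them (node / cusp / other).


Singular points: {(3, 2)}; classification: node.

Compute partial derivatives:
  f_x = 3*x**2 + 2*x*y - 24*x + y**2 - 10*y + 49.
  f_y = x**2 + 2*x*y - 10*x + 6*y**2 - 28*y + 41.
Scan x_0 ∈ {−4, ..., 4}. For each x_0, f_y(x_0, y) is a polynomial in y; find its integer roots y ∈ {−4, ..., 4}, then test f_x and f at those candidates.
  x = -4: f_y(-4, y) = 6*y**2 - 36*y + 97; no integer root y with |y| ≤ 4.
  x = -3: f_y(-3, y) = 6*y**2 - 34*y + 80; no integer root y with |y| ≤ 4.
  x = -2: f_y(-2, y) = 6*y**2 - 32*y + 65; no integer root y with |y| ≤ 4.
  x = -1: f_y(-1, y) = 6*y**2 - 30*y + 52; no integer root y with |y| ≤ 4.
  x = 0: f_y(0, y) = 6*y**2 - 28*y + 41; no integer root y with |y| ≤ 4.
  x = 1: f_y(1, y) = 6*y**2 - 26*y + 32; no integer root y with |y| ≤ 4.
  x = 2: f_y(2, y) = 6*y**2 - 24*y + 25; no integer root y with |y| ≤ 4.
  x = 3: f_y(3, y) = 6*y**2 - 22*y + 20; vanishes at y ∈ {2}. (3, 2): f_x = 0, f = 0 — SINGULAR.
  x = 4: f_y(4, y) = 6*y**2 - 20*y + 17; no integer root y with |y| ≤ 4.
Only singular point on the grid: (3, 2).
Classify: substitute x = 3 + u, y = 2 + v and expand: f = u**3 + u**2*v - u**2 + u*v**2 + 2*v**3 + v**2.
No constant or linear terms (consistent with a singular point). Quadratic part: -u**2 + v**2. Cubic part: u**3 + u**2*v + u*v**2 + 2*v**3.
The quadratic part v**2 - u**2 = (v − u)(v + u) splits into two distinct linear factors, so there are two distinct tangent lines y − 2 = ±(x − 3) — this is a node (ordinary double point).
Classification: node.


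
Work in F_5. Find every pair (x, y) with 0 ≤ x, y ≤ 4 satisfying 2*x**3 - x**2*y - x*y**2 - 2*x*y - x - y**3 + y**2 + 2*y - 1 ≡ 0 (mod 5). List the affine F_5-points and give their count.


Affine F_5-points: {(1, 0), (1, 2), (1, 3), (2, 1), (3, 0)}; count = 5.

For each of the 25 pairs (x, y) ∈ F_5², evaluate f(x, y) mod 5. Record the zeros.
  x = 0: [0↦4, 1↦1, 2↦4, 3↦2, 4↦4]  zeros at y ∈ ∅
  x = 1: [0↦0, 1↦3, 2↦0, 3↦0, 4↦2]  zeros at y ∈ {0, 2, 3}
  x = 2: [0↦3, 1↦0, 2↦4, 3↦4, 4↦4]  zeros at y ∈ {1}
  x = 3: [0↦0, 1↦4, 2↦3, 3↦1, 4↦2]  zeros at y ∈ {0}
  x = 4: [0↦3, 1↦2, 2↦4, 3↦3, 4↦3]  zeros at y ∈ ∅
Collecting zeros: affine points = {(1, 0), (1, 2), (1, 3), (2, 1), (3, 0)}.
Total count |C(F_5)_aff| = 5.


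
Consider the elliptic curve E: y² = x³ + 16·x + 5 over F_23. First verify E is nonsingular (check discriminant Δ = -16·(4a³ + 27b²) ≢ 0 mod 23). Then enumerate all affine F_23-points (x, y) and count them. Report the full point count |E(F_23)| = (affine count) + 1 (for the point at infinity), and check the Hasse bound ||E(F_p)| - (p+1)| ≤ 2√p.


Affine points = {(4, 8), (4, 15), (5, 7), (5, 16), (6, 8), (6, 15), (7, 0), (8, 1), (8, 22), (9, 2), (9, 21), (12, 4), (12, 19), (13, 8), (13, 15), (14, 11), (14, 12), (15, 3), (15, 20)}; affine count = 19; |E(F_23)| = 20.

Discriminant check: Δ ∝ 4a³ + 27b² = 4·16³ + 27·5² = 4·4096 + 27·25 ≡ 16 (mod 23). Nonzero ⇒ E is nonsingular.
For each x ∈ F_23, compute rhs = x³ + 16·x + 5 mod 23, then count y ∈ F_23 with y² ≡ rhs.
  x = 0: rhs = 5, matching y values: none (0 points).
  x = 1: rhs = 22, matching y values: none (0 points).
  x = 2: rhs = 22, matching y values: none (0 points).
  x = 3: rhs = 11, matching y values: none (0 points).
  x = 4: rhs = 18, matching y values: 8, 15 (2 points).
  x = 5: rhs = 3, matching y values: 7, 16 (2 points).
  x = 6: rhs = 18, matching y values: 8, 15 (2 points).
  x = 7: rhs = 0, matching y values: 0 (1 points).
  x = 8: rhs = 1, matching y values: 1, 22 (2 points).
  x = 9: rhs = 4, matching y values: 2, 21 (2 points).
  x = 10: rhs = 15, matching y values: none (0 points).
  x = 11: rhs = 17, matching y values: none (0 points).
  x = 12: rhs = 16, matching y values: 4, 19 (2 points).
  x = 13: rhs = 18, matching y values: 8, 15 (2 points).
  x = 14: rhs = 6, matching y values: 11, 12 (2 points).
  x = 15: rhs = 9, matching y values: 3, 20 (2 points).
  x = 16: rhs = 10, matching y values: none (0 points).
  x = 17: rhs = 15, matching y values: none (0 points).
  x = 18: rhs = 7, matching y values: none (0 points).
  x = 19: rhs = 15, matching y values: none (0 points).
  x = 20: rhs = 22, matching y values: none (0 points).
  x = 21: rhs = 11, matching y values: none (0 points).
  x = 22: rhs = 11, matching y values: none (0 points).
Total affine count: 19.
Full point count |E(F_23)| = 19 + 1 = 20.
Hasse bound: |20 − (23+1)| = |-4| = 4 ≤ 2√23 ≈ 9.5917 ✓.


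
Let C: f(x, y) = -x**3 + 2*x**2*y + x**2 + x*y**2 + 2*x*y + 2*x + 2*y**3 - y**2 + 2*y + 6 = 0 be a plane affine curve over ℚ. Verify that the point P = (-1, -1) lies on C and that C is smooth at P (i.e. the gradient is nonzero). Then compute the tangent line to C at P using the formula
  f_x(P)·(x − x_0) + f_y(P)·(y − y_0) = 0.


Tangent line at P: 12*y + 12 = 0.

Step 1: f(-1, -1) = 0, so P lies on C.
Step 2: partial derivatives
  f_x(x, y) = -3*x**2 + 4*x*y + 2*x + y**2 + 2*y + 2, f_y(x, y) = 2*x**2 + 2*x*y + 2*x + 6*y**2 - 2*y + 2.
  f_x(P) = 0, f_y(P) = 12 (gradient nonzero, so P is smooth).
Step 3: tangent line at P: 0·(x − -1) + 12·(y − -1) = 0.
Expanding: 12*y + 12 = 0.


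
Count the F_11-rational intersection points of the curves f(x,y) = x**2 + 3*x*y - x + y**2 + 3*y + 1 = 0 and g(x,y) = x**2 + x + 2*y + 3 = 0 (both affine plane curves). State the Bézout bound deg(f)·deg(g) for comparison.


Common zeros: ∅; count = 0; Bézout bound = 4.

deg(f) = 2, deg(g) = 2, so Bézout bound = 4.
Scan x ∈ F_11. For each x, list the y ∈ F_11 with f(x, y) ≡ 0 and those with g(x, y) ≡ 0 (mod 11); the common zeros in that column are the intersection.
  x = 0: f ≡ 0 at y ∈ {2, 6}; g ≡ 0 at y ∈ {4}; common: ∅.
  x = 1: f ≡ 0 at y ∈ ∅; g ≡ 0 at y ∈ {3}; common: ∅.
  x = 2: f ≡ 0 at y ∈ {4, 9}; g ≡ 0 at y ∈ {1}; common: ∅.
  x = 3: f ≡ 0 at y ∈ ∅; g ≡ 0 at y ∈ {9}; common: ∅.
  x = 4: f ≡ 0 at y ∈ ∅; g ≡ 0 at y ∈ {5}; common: ∅.
  x = 5: f ≡ 0 at y ∈ {6, 9}; g ≡ 0 at y ∈ {0}; common: ∅.
  x = 6: f ≡ 0 at y ∈ {2, 10}; g ≡ 0 at y ∈ {5}; common: ∅.
  x = 7: f ≡ 0 at y ∈ ∅; g ≡ 0 at y ∈ {9}; common: ∅.
  x = 8: f ≡ 0 at y ∈ ∅; g ≡ 0 at y ∈ {1}; common: ∅.
  x = 9: f ≡ 0 at y ∈ {4, 10}; g ≡ 0 at y ∈ {3}; common: ∅.
  x = 10: f ≡ 0 at y ∈ ∅; g ≡ 0 at y ∈ {4}; common: ∅.
Collecting: common zeros = ∅, so the count is 0.
Comparison with the Bézout bound: 0 ≤ 4 = deg(f)·deg(g), as expected for curves with no common component (the affine F_11-count falls short of the bound because intersections may lie at infinity, over extension fields, or carry multiplicity).


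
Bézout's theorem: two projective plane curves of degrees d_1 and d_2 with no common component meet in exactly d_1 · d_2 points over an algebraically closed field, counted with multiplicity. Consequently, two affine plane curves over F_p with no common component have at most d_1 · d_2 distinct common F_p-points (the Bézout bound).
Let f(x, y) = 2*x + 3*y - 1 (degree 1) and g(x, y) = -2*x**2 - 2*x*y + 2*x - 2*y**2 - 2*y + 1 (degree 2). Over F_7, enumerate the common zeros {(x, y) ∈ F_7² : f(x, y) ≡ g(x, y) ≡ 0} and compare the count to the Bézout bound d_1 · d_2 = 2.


Common zeros: {(5, 4)}; count = 1; Bézout bound = 2.

deg(f) = 1, deg(g) = 2, so Bézout bound = 2.
Scan x ∈ F_7. For each x, list the y ∈ F_7 with f(x, y) ≡ 0 and those with g(x, y) ≡ 0 (mod 7); the common zeros in that column are the intersection.
  x = 0: f ≡ 0 at y ∈ {5}; g ≡ 0 at y ∈ ∅; common: ∅.
  x = 1: f ≡ 0 at y ∈ {2}; g ≡ 0 at y ∈ ∅; common: ∅.
  x = 2: f ≡ 0 at y ∈ {6}; g ≡ 0 at y ∈ ∅; common: ∅.
  x = 3: f ≡ 0 at y ∈ {3}; g ≡ 0 at y ∈ {1, 2}; common: ∅.
  x = 4: f ≡ 0 at y ∈ {0}; g ≡ 0 at y ∈ {1}; common: ∅.
  x = 5: f ≡ 0 at y ∈ {4}; g ≡ 0 at y ∈ {4}; common: {4}.
  x = 6: f ≡ 0 at y ∈ {1}; g ≡ 0 at y ∈ {3, 4}; common: ∅.
Collecting: common zeros = {(5, 4)}, so the count is 1.
Comparison with the Bézout bound: 1 ≤ 2 = deg(f)·deg(g), as expected for curves with no common component (the affine F_7-count falls short of the bound because intersections may lie at infinity, over extension fields, or carry multiplicity).


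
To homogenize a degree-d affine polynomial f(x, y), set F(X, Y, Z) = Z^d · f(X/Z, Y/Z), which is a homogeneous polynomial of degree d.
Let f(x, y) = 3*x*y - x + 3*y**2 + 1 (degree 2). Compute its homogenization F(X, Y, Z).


F(X, Y, Z) = 3*X*Y - X*Z + 3*Y**2 + Z**2

deg(f) = 2.
Substitute x = X/Z, y = Y/Z into f, then multiply by Z^2.
  monomial 3·x^1·y^1 ↦ 3·X^1·Y^1·Z^0.
  monomial -1·x^1·y^0 ↦ -1·X^1·Y^0·Z^1.
  monomial 3·x^0·y^2 ↦ 3·X^0·Y^2·Z^0.
  monomial 1·x^0·y^0 ↦ 1·X^0·Y^0·Z^2.
Collecting: F(X, Y, Z) = 3*X*Y - X*Z + 3*Y**2 + Z**2.


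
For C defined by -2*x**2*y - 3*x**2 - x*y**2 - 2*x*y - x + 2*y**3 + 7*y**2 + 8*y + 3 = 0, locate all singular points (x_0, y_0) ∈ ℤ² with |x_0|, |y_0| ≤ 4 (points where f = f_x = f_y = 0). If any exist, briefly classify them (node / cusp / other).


Singular points: {(0, -1)}; classification: node.

Compute partial derivatives:
  f_x = -4*x*y - 6*x - y**2 - 2*y - 1.
  f_y = -2*x**2 - 2*x*y - 2*x + 6*y**2 + 14*y + 8.
Scan x_0 ∈ {−4, ..., 4}. For each x_0, f_y(x_0, y) is a polynomial in y; find its integer roots y ∈ {−4, ..., 4}, then test f_x and f at those candidates.
  x = -4: f_y(-4, y) = 6*y**2 + 22*y - 16; no integer root y with |y| ≤ 4.
  x = -3: f_y(-3, y) = 6*y**2 + 20*y - 4; no integer root y with |y| ≤ 4.
  x = -2: f_y(-2, y) = 6*y**2 + 18*y + 4; no integer root y with |y| ≤ 4.
  x = -1: f_y(-1, y) = 6*y**2 + 16*y + 8; vanishes at y ∈ {-2}. (-1, -2): f_x = -3 ≠ 0.
  x = 0: f_y(0, y) = 6*y**2 + 14*y + 8; vanishes at y ∈ {-1}. (0, -1): f_x = 0, f = 0 — SINGULAR.
  x = 1: f_y(1, y) = 6*y**2 + 12*y + 4; no integer root y with |y| ≤ 4.
  x = 2: f_y(2, y) = 6*y**2 + 10*y - 4; vanishes at y ∈ {-2}. (2, -2): f_x = 3 ≠ 0.
  x = 3: f_y(3, y) = 6*y**2 + 8*y - 16; no integer root y with |y| ≤ 4.
  x = 4: f_y(4, y) = 6*y**2 + 6*y - 32; no integer root y with |y| ≤ 4.
Only singular point on the grid: (0, -1).
Classify: substitute x = 0 + u, y = -1 + v and expand: f = -2*u**2*v - u**2 - u*v**2 + 2*v**3 + v**2.
No constant or linear terms (consistent with a singular point). Quadratic part: -u**2 + v**2. Cubic part: -2*u**2*v - u*v**2 + 2*v**3.
The quadratic part v**2 - u**2 = (v − u)(v + u) splits into two distinct linear factors, so there are two distinct tangent lines y − -1 = ±(x − 0) — this is a node (ordinary double point).
Classification: node.


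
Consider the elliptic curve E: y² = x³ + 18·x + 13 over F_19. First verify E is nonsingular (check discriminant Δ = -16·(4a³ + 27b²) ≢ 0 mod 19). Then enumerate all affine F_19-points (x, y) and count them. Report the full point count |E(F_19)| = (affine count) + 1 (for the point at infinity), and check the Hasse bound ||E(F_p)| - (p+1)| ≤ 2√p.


Affine points = {(2, 0), (4, 4), (4, 15), (5, 0), (7, 8), (7, 11), (8, 2), (8, 17), (9, 7), (9, 12), (12, 0), (14, 8), (14, 11), (17, 8), (17, 11)}; affine count = 15; |E(F_19)| = 16.

Discriminant check: Δ ∝ 4a³ + 27b² = 4·18³ + 27·13² = 4·5832 + 27·169 ≡ 18 (mod 19). Nonzero ⇒ E is nonsingular.
For each x ∈ F_19, compute rhs = x³ + 18·x + 13 mod 19, then count y ∈ F_19 with y² ≡ rhs.
  x = 0: rhs = 13, matching y values: none (0 points).
  x = 1: rhs = 13, matching y values: none (0 points).
  x = 2: rhs = 0, matching y values: 0 (1 points).
  x = 3: rhs = 18, matching y values: none (0 points).
  x = 4: rhs = 16, matching y values: 4, 15 (2 points).
  x = 5: rhs = 0, matching y values: 0 (1 points).
  x = 6: rhs = 14, matching y values: none (0 points).
  x = 7: rhs = 7, matching y values: 8, 11 (2 points).
  x = 8: rhs = 4, matching y values: 2, 17 (2 points).
  x = 9: rhs = 11, matching y values: 7, 12 (2 points).
  x = 10: rhs = 15, matching y values: none (0 points).
  x = 11: rhs = 3, matching y values: none (0 points).
  x = 12: rhs = 0, matching y values: 0 (1 points).
  x = 13: rhs = 12, matching y values: none (0 points).
  x = 14: rhs = 7, matching y values: 8, 11 (2 points).
  x = 15: rhs = 10, matching y values: none (0 points).
  x = 16: rhs = 8, matching y values: none (0 points).
  x = 17: rhs = 7, matching y values: 8, 11 (2 points).
  x = 18: rhs = 13, matching y values: none (0 points).
Total affine count: 15.
Full point count |E(F_19)| = 15 + 1 = 16.
Hasse bound: |16 − (19+1)| = |-4| = 4 ≤ 2√19 ≈ 8.7178 ✓.


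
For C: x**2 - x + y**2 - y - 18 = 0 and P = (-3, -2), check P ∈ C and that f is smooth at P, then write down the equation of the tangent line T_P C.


Tangent line at P: -7*x - 5*y - 31 = 0.

Step 1: f(-3, -2) = 0, so P lies on C.
Step 2: partial derivatives
  f_x(x, y) = 2*x - 1, f_y(x, y) = 2*y - 1.
  f_x(P) = -7, f_y(P) = -5 (gradient nonzero, so P is smooth).
Step 3: tangent line at P: -7·(x − -3) + -5·(y − -2) = 0.
Expanding: -7*x - 5*y - 31 = 0.


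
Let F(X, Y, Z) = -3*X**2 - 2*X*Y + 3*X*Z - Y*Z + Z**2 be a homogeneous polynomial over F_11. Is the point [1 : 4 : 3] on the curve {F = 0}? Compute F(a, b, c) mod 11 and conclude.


F(1,4,3) ≡ 6 (mod 11); P is NOT on the curve.

Evaluate F(1, 4, 3) term-by-term (mod 11).
  -3*X**2 ↦ -3·1·1·1 = -3
  -2*X*Y ↦ -2·1·4·1 = -8
  3*X*Z ↦ 3·1·1·3 = 9
  -Y*Z ↦ -1·1·4·3 = -12
  Z**2 ↦ 1·1·1·9 = 9
Sum: F(1, 4, 3) = (-3) + (-8) + (9) + (-12) + (9) = -5.
Reducing mod 11: -5 ≡ 6 (mod 11).
Since F(a, b, c) ≡ 6 ≠ 0 (mod 11), P does NOT lie on the curve.


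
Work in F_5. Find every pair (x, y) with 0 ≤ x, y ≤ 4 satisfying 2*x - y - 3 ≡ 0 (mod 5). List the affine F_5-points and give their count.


Affine F_5-points: {(0, 2), (1, 4), (2, 1), (3, 3), (4, 0)}; count = 5.

For each of the 25 pairs (x, y) ∈ F_5², evaluate f(x, y) mod 5. Record the zeros.
  x = 0: [0↦2, 1↦1, 2↦0, 3↦4, 4↦3]  zeros at y ∈ {2}
  x = 1: [0↦4, 1↦3, 2↦2, 3↦1, 4↦0]  zeros at y ∈ {4}
  x = 2: [0↦1, 1↦0, 2↦4, 3↦3, 4↦2]  zeros at y ∈ {1}
  x = 3: [0↦3, 1↦2, 2↦1, 3↦0, 4↦4]  zeros at y ∈ {3}
  x = 4: [0↦0, 1↦4, 2↦3, 3↦2, 4↦1]  zeros at y ∈ {0}
Collecting zeros: affine points = {(0, 2), (1, 4), (2, 1), (3, 3), (4, 0)}.
Total count |C(F_5)_aff| = 5.


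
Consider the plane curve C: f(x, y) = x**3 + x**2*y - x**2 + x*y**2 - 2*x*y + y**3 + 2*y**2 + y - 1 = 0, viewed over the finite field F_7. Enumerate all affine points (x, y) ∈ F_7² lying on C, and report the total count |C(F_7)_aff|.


Affine F_7-points: {(3, 5), (4, 1), (6, 6)}; count = 3.

For each of the 49 pairs (x, y) ∈ F_7², evaluate f(x, y) mod 7. Record the zeros.
  x = 0: [0↦6, 1↦3, 2↦3, 3↦5, 4↦1, 5↦4, 6↦6]  zeros at y ∈ ∅
  x = 1: [0↦6, 1↦3, 2↦5, 3↦4, 4↦6, 5↦3, 6↦1]  zeros at y ∈ ∅
  x = 2: [0↦3, 1↦2, 2↦1, 3↦6, 4↦2, 5↦2, 6↦5]  zeros at y ∈ ∅
  x = 3: [0↦3, 1↦6, 2↦4, 3↦3, 4↦2, 5↦0, 6↦3]  zeros at y ∈ {5}
  x = 4: [0↦5, 1↦0, 2↦6, 3↦1, 4↦5, 5↦3, 6↦1]  zeros at y ∈ {1}
  x = 5: [0↦1, 1↦4, 2↦6, 3↦6, 4↦3, 5↦3, 6↦5]  zeros at y ∈ ∅
  x = 6: [0↦4, 1↦3, 2↦3, 3↦3, 4↦2, 5↦6, 6↦0]  zeros at y ∈ {6}
Collecting zeros: affine points = {(3, 5), (4, 1), (6, 6)}.
Total count |C(F_7)_aff| = 3.


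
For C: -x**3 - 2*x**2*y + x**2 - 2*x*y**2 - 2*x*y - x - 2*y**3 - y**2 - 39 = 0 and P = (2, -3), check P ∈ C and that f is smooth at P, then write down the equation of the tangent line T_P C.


Tangent line at P: 3*x - 36*y - 114 = 0.

Step 1: f(2, -3) = 0, so P lies on C.
Step 2: partial derivatives
  f_x(x, y) = -3*x**2 - 4*x*y + 2*x - 2*y**2 - 2*y - 1, f_y(x, y) = -2*x**2 - 4*x*y - 2*x - 6*y**2 - 2*y.
  f_x(P) = 3, f_y(P) = -36 (gradient nonzero, so P is smooth).
Step 3: tangent line at P: 3·(x − 2) + -36·(y − -3) = 0.
Expanding: 3*x - 36*y - 114 = 0.


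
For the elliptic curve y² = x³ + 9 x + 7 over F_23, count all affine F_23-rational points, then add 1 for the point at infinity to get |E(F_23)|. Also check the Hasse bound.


Affine points = {(5, 4), (5, 19), (6, 1), (6, 22), (8, 4), (8, 19), (9, 9), (9, 14), (10, 4), (10, 19), (12, 7), (12, 16), (14, 5), (14, 18), (17, 6), (17, 17), (21, 2), (21, 21)}; affine count = 18; |E(F_23)| = 19.

Discriminant check: Δ ∝ 4a³ + 27b² = 4·9³ + 27·7² = 4·729 + 27·49 ≡ 7 (mod 23). Nonzero ⇒ E is nonsingular.
For each x ∈ F_23, compute rhs = x³ + 9·x + 7 mod 23, then count y ∈ F_23 with y² ≡ rhs.
  x = 0: rhs = 7, matching y values: none (0 points).
  x = 1: rhs = 17, matching y values: none (0 points).
  x = 2: rhs = 10, matching y values: none (0 points).
  x = 3: rhs = 15, matching y values: none (0 points).
  x = 4: rhs = 15, matching y values: none (0 points).
  x = 5: rhs = 16, matching y values: 4, 19 (2 points).
  x = 6: rhs = 1, matching y values: 1, 22 (2 points).
  x = 7: rhs = 22, matching y values: none (0 points).
  x = 8: rhs = 16, matching y values: 4, 19 (2 points).
  x = 9: rhs = 12, matching y values: 9, 14 (2 points).
  x = 10: rhs = 16, matching y values: 4, 19 (2 points).
  x = 11: rhs = 11, matching y values: none (0 points).
  x = 12: rhs = 3, matching y values: 7, 16 (2 points).
  x = 13: rhs = 21, matching y values: none (0 points).
  x = 14: rhs = 2, matching y values: 5, 18 (2 points).
  x = 15: rhs = 21, matching y values: none (0 points).
  x = 16: rhs = 15, matching y values: none (0 points).
  x = 17: rhs = 13, matching y values: 6, 17 (2 points).
  x = 18: rhs = 21, matching y values: none (0 points).
  x = 19: rhs = 22, matching y values: none (0 points).
  x = 20: rhs = 22, matching y values: none (0 points).
  x = 21: rhs = 4, matching y values: 2, 21 (2 points).
  x = 22: rhs = 20, matching y values: none (0 points).
Total affine count: 18.
Full point count |E(F_23)| = 18 + 1 = 19.
Hasse bound: |19 − (23+1)| = |-5| = 5 ≤ 2√23 ≈ 9.5917 ✓.


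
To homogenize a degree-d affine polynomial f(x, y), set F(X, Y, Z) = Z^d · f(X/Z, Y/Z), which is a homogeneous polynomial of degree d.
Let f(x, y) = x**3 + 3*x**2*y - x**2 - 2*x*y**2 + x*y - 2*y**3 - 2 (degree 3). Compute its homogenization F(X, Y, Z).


F(X, Y, Z) = X**3 + 3*X**2*Y - X**2*Z - 2*X*Y**2 + X*Y*Z - 2*Y**3 - 2*Z**3

deg(f) = 3.
Substitute x = X/Z, y = Y/Z into f, then multiply by Z^3.
  monomial 1·x^3·y^0 ↦ 1·X^3·Y^0·Z^0.
  monomial 3·x^2·y^1 ↦ 3·X^2·Y^1·Z^0.
  monomial -1·x^2·y^0 ↦ -1·X^2·Y^0·Z^1.
  monomial -2·x^1·y^2 ↦ -2·X^1·Y^2·Z^0.
  monomial 1·x^1·y^1 ↦ 1·X^1·Y^1·Z^1.
  monomial -2·x^0·y^3 ↦ -2·X^0·Y^3·Z^0.
  monomial -2·x^0·y^0 ↦ -2·X^0·Y^0·Z^3.
Collecting: F(X, Y, Z) = X**3 + 3*X**2*Y - X**2*Z - 2*X*Y**2 + X*Y*Z - 2*Y**3 - 2*Z**3.


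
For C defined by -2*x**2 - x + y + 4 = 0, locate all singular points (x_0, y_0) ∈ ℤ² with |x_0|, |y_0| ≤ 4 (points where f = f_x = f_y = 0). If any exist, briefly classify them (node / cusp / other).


No singular points in the scanned grid; C is smooth there.

Compute partial derivatives:
  f_x = -4*x - 1.
  f_y = 1.
f_y = 1 is a nonzero constant, so f_y never vanishes: no point (x, y) can satisfy f = f_x = f_y = 0. In particular no (x, y) ∈ {−4, ..., 4}² is singular; the curve is smooth.


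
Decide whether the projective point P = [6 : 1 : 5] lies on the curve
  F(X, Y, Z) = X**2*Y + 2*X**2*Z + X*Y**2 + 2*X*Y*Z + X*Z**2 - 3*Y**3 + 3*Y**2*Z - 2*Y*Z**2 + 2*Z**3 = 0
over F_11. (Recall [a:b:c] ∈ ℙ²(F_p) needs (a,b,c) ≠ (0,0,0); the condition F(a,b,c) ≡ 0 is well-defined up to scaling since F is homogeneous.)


F(6,1,5) ≡ 10 (mod 11); P is NOT on the curve.

Evaluate F(6, 1, 5) term-by-term (mod 11).
  X**2*Y ↦ 1·36·1·1 = 36
  2*X**2*Z ↦ 2·36·1·5 = 360
  X*Y**2 ↦ 1·6·1·1 = 6
  2*X*Y*Z ↦ 2·6·1·5 = 60
  X*Z**2 ↦ 1·6·1·25 = 150
  -3*Y**3 ↦ -3·1·1·1 = -3
  3*Y**2*Z ↦ 3·1·1·5 = 15
  -2*Y*Z**2 ↦ -2·1·1·25 = -50
  2*Z**3 ↦ 2·1·1·125 = 250
Sum: F(6, 1, 5) = (36) + (360) + (6) + (60) + (150) + (-3) + (15) + (-50) + (250) = 824.
Reducing mod 11: 824 ≡ 10 (mod 11).
Since F(a, b, c) ≡ 10 ≠ 0 (mod 11), P does NOT lie on the curve.


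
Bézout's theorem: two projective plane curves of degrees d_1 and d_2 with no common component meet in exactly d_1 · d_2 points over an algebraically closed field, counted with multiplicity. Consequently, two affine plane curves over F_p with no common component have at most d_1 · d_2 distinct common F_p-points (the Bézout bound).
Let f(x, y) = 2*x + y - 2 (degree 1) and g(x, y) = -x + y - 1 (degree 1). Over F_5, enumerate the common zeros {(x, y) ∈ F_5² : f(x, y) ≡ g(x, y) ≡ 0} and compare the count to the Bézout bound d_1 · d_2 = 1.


Common zeros: {(2, 3)}; count = 1; Bézout bound = 1.

deg(f) = 1, deg(g) = 1, so Bézout bound = 1.
Scan x ∈ F_5. For each x, list the y ∈ F_5 with f(x, y) ≡ 0 and those with g(x, y) ≡ 0 (mod 5); the common zeros in that column are the intersection.
  x = 0: f ≡ 0 at y ∈ {2}; g ≡ 0 at y ∈ {1}; common: ∅.
  x = 1: f ≡ 0 at y ∈ {0}; g ≡ 0 at y ∈ {2}; common: ∅.
  x = 2: f ≡ 0 at y ∈ {3}; g ≡ 0 at y ∈ {3}; common: {3}.
  x = 3: f ≡ 0 at y ∈ {1}; g ≡ 0 at y ∈ {4}; common: ∅.
  x = 4: f ≡ 0 at y ∈ {4}; g ≡ 0 at y ∈ {0}; common: ∅.
Collecting: common zeros = {(2, 3)}, so the count is 1.
Comparison with the Bézout bound: 1 ≤ 1 = deg(f)·deg(g), as expected for curves with no common component (the bound is attained).


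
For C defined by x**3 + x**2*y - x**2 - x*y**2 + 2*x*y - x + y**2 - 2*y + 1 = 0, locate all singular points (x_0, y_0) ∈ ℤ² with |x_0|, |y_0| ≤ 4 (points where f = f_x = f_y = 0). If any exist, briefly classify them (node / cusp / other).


Singular points: {(0, 1)}; classification: cusp.

Compute partial derivatives:
  f_x = 3*x**2 + 2*x*y - 2*x - y**2 + 2*y - 1.
  f_y = x**2 - 2*x*y + 2*x + 2*y - 2.
Scan x_0 ∈ {−4, ..., 4}. For each x_0, f_y(x_0, y) is a polynomial in y; find its integer roots y ∈ {−4, ..., 4}, then test f_x and f at those candidates.
  x = -4: f_y(-4, y) = 10*y + 6; no integer root y with |y| ≤ 4.
  x = -3: f_y(-3, y) = 8*y + 1; no integer root y with |y| ≤ 4.
  x = -2: f_y(-2, y) = 6*y - 2; no integer root y with |y| ≤ 4.
  x = -1: f_y(-1, y) = 4*y - 3; no integer root y with |y| ≤ 4.
  x = 0: f_y(0, y) = 2*y - 2; vanishes at y ∈ {1}. (0, 1): f_x = 0, f = 0 — SINGULAR.
  x = 1: f_y(1, y) = 1; no integer root y with |y| ≤ 4.
  x = 2: f_y(2, y) = 6 - 2*y; vanishes at y ∈ {3}. (2, 3): f_x = 16 ≠ 0.
  x = 3: f_y(3, y) = 13 - 4*y; no integer root y with |y| ≤ 4.
  x = 4: f_y(4, y) = 22 - 6*y; no integer root y with |y| ≤ 4.
Only singular point on the grid: (0, 1).
Classify: substitute x = 0 + u, y = 1 + v and expand: f = u**3 + u**2*v - u*v**2 + v**2.
No constant or linear terms (consistent with a singular point). Quadratic part: v**2. Cubic part: u**3 + u**2*v - u*v**2.
The quadratic part v**2 is a perfect square, so there is a single (double) tangent line v = 0, i.e. y = 1. Restricting the cubic part to that line (v = 0) leaves u**3 ≠ 0, so f is not divisible by v and the branch is v² ≈ -u**3 to lowest order — this is a cusp.
Classification: cusp.


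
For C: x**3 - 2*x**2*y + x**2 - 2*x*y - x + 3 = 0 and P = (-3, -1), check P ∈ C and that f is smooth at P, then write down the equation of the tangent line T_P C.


Tangent line at P: 10*x - 12*y + 18 = 0.

Step 1: f(-3, -1) = 0, so P lies on C.
Step 2: partial derivatives
  f_x(x, y) = 3*x**2 - 4*x*y + 2*x - 2*y - 1, f_y(x, y) = -2*x**2 - 2*x.
  f_x(P) = 10, f_y(P) = -12 (gradient nonzero, so P is smooth).
Step 3: tangent line at P: 10·(x − -3) + -12·(y − -1) = 0.
Expanding: 10*x - 12*y + 18 = 0.
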